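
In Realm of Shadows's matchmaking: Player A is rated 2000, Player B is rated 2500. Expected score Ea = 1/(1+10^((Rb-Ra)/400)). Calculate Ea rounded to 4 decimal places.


Elo expected score: Ea = 1/(1 + 10^((Rb-Ra)/400))
Rb - Ra = 2500 - 2000 = 500
(Rb-Ra)/400 = 500/400 = 1.25
10^1.25 = 17.782794
Ea = 1/(1 + 17.782794) = 1/18.782794 = 0.0532

0.0532


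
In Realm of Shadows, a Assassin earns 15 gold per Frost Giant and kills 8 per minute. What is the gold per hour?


Gold per minute = 15 * 8 = 120
Gold per hour = 120 * 60 = 7200

7200 gold/hour


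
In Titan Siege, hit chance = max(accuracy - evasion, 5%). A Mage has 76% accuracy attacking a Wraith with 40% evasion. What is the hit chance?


accuracy - evasion = 76 - 40 = 36
Apply floor: max(36, 5) = 36
Hit chance = 36%

36%


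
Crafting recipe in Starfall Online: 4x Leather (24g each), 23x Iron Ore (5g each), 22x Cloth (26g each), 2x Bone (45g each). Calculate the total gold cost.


Cost breakdown:
  Leather: 4 * 24 = 96
  Iron Ore: 23 * 5 = 115
  Cloth: 22 * 26 = 572
  Bone: 2 * 45 = 90
Total = 96 + 115 + 572 + 90 = 873

873 gold


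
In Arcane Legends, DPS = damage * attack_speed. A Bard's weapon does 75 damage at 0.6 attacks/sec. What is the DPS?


DPS = damage * attack_speed
= 75 * 0.6
= 45.0

45.0 DPS


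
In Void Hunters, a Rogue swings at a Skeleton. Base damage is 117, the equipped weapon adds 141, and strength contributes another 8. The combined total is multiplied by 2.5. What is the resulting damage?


Sum base + weapon + str = 117 + 141 + 8 = 266
Multiply by 2.5:
266 * 2.5 = 665.0

665.0 damage


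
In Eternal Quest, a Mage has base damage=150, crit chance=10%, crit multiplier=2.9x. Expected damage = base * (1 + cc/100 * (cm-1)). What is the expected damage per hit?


E[dmg] = base * (1 + crit_chance * (crit_mult - 1))
cc as decimal = 10/100 = 0.1
cm - 1 = 2.9 - 1 = 1.9
Bonus factor = 0.1 * 1.9 = 0.19
Total multiplier = 1 + 0.19 = 1.19
Expected damage = 150 * 1.19 = 178.50

178.50 damage


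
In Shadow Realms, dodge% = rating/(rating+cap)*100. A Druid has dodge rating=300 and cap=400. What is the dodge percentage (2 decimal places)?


dodge% = 300 / (300 + 400) * 100
= 300 / 700 * 100
= 0.428571 * 100
= 42.86%

42.86%


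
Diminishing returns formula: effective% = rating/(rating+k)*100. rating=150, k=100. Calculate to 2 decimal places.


effective% = rating / (rating + k) * 100
= 150 / (150 + 100) * 100
= 150 / 250 * 100
= 0.6 * 100
= 60.00%

60.00%


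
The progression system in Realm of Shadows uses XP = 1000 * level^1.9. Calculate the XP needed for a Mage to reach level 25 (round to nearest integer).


XP = 1000 * level^1.9
Substitute level = 25:
XP = 1000 * 25^1.9
= 1000 * 452.9873
= 452987

452987 XP


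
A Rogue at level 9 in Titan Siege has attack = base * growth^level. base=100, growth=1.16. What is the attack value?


value = base * growth^level
= 100 * 1.16^9
= 100 * 3.802961
= 380.30

380.30 attack


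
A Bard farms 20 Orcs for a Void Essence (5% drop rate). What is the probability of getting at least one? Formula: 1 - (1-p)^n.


P(at least one) = 1 - P(none) = 1 - (1-p)^n
p = 5/100 = 0.05
1 - p = 0.95
(1 - p)^20 = 0.95^20 = 0.358486
P(at least one) = 1 - 0.358486 = 0.6415

0.6415


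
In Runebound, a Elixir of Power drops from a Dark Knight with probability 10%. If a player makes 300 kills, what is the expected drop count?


Expected drops = kills * (drop_rate / 100)
= 300 * (10 / 100)
= 300 * 0.1
= 30.0

30.0 drops


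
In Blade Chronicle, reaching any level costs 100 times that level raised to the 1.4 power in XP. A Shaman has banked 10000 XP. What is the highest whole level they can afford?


XP = 100 * level^1.4, so level = (XP / 100)^(1/1.4)
= (10000 / 100)^(1/1.4)
= 100.0^0.7143
= 26.827
Floor: level = 26

level 26


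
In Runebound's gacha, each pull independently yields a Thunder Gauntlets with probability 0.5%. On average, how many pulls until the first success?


Expected pulls for a geometric distribution = 1/p = 100 / rate%
= 100 / 0.5
= 200.0

200.0 pulls


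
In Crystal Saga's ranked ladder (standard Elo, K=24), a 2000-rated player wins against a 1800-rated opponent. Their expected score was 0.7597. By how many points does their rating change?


Elo update: delta = K * (S - Ea), where S = 1 (wins)
S - Ea = 1 - 0.7597 = 0.2403
Rating change = 24 * 0.2403
= 5.77

5.77 rating points


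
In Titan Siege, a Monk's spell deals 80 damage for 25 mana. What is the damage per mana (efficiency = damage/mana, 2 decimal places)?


Efficiency = damage / mana
= 80 / 25
= 3.20

3.20 dmg/mana


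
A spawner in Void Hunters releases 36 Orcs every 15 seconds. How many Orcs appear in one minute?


Spawns per minute = count * (60 / interval)
= 36 * (60 / 15)
= 36 * 4.0
= 144.0

144.0 per minute


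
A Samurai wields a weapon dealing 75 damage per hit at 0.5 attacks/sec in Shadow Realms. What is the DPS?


DPS = damage * attack_speed
= 75 * 0.5
= 37.5

37.5 DPS


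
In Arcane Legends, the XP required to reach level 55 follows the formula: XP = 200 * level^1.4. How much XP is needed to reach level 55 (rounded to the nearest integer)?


XP = 200 * level^1.4
Substitute level = 55:
XP = 200 * 55^1.4
= 200 * 273.217
= 54643

54643 XP


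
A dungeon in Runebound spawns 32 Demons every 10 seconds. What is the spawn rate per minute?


Spawns per minute = count * (60 / interval)
= 32 * (60 / 10)
= 32 * 6.0
= 192.0

192.0 per minute


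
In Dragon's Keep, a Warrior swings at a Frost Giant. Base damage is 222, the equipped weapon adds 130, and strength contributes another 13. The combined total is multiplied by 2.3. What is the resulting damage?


Sum base + weapon + str = 222 + 130 + 13 = 365
Multiply by 2.3:
365 * 2.3 = 839.5

839.5 damage


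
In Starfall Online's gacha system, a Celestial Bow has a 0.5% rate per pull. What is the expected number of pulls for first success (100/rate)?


Expected pulls for a geometric distribution = 1/p = 100 / rate%
= 100 / 0.5
= 200.0

200.0 pulls


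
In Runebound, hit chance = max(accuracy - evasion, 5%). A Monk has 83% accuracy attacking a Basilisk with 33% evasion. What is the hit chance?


accuracy - evasion = 83 - 33 = 50
Apply floor: max(50, 5) = 50
Hit chance = 50%

50%


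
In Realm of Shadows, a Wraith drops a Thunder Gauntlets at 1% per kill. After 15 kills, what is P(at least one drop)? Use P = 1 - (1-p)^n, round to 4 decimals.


P(at least one) = 1 - P(none) = 1 - (1-p)^n
p = 1/100 = 0.01
1 - p = 0.99
(1 - p)^15 = 0.99^15 = 0.860058
P(at least one) = 1 - 0.860058 = 0.1399

0.1399


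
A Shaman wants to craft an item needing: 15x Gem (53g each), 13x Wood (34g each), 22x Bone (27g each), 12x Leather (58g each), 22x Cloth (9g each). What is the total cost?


Cost breakdown:
  Gem: 15 * 53 = 795
  Wood: 13 * 34 = 442
  Bone: 22 * 27 = 594
  Leather: 12 * 58 = 696
  Cloth: 22 * 9 = 198
Total = 795 + 442 + 594 + 696 + 198 = 2725

2725 gold


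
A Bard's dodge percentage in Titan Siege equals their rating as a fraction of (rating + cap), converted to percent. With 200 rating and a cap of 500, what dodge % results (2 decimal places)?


dodge% = 200 / (200 + 500) * 100
= 200 / 700 * 100
= 0.285714 * 100
= 28.57%

28.57%


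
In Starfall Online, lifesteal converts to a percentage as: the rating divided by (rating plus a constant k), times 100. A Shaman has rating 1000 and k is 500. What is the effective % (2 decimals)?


effective% = rating / (rating + k) * 100
= 1000 / (1000 + 500) * 100
= 1000 / 1500 * 100
= 0.666667 * 100
= 66.67%

66.67%


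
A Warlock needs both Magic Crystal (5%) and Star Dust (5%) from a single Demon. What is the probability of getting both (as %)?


For independent events, P(both) = P(A) * P(B)
= 5% * 5%
= 25 / 100 %
= 0.25%

0.25%


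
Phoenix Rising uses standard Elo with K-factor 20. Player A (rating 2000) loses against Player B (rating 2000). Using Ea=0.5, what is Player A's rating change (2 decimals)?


Elo update: delta = K * (S - Ea), where S = 0 (loses)
S - Ea = 0 - 0.5 = -0.5
Rating change = 20 * -0.5
= -10.00

-10.00 rating points


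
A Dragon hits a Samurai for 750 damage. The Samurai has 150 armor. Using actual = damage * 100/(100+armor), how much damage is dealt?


actual = 750 * 100 / (100 + 150)
= 750 * 100 / 250
= 75000 / 250
= 300.00

300.00 damage


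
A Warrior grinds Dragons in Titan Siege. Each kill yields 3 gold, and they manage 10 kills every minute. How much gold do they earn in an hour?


Gold per minute = 3 * 10 = 30
Gold per hour = 30 * 60 = 1800

1800 gold/hour


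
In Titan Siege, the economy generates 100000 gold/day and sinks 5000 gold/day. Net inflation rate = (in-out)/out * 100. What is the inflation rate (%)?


Net gold = 100000 - 5000 = 95000
Inflation rate = net / sunk * 100 = 95000 / 5000 * 100
= 19.0 * 100
= 1900.00%

1900.00%


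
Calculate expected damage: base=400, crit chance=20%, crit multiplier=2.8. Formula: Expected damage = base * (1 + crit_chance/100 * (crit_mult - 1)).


E[dmg] = base * (1 + crit_chance * (crit_mult - 1))
cc as decimal = 20/100 = 0.2
cm - 1 = 2.8 - 1 = 1.8
Bonus factor = 0.2 * 1.8 = 0.36
Total multiplier = 1 + 0.36 = 1.36
Expected damage = 400 * 1.36 = 544.00

544.00 damage


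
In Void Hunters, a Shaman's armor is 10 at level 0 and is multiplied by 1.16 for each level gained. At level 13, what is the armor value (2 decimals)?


value = base * growth^level
= 10 * 1.16^13
= 10 * 6.885791
= 68.86

68.86 armor


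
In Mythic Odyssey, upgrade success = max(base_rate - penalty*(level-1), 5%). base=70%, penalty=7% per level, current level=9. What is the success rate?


raw_rate = 70 - 7 * (9 - 1)
= 70 - 7 * 8
= 70 - 56
= 14
Apply floor: max(14, 5) = 14%

14%


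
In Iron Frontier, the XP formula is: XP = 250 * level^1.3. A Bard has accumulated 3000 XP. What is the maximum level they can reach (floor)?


XP = 250 * level^1.3, so level = (XP / 250)^(1/1.3)
= (3000 / 250)^(1/1.3)
= 12.0^0.7692
= 6.763
Floor: level = 6

level 6


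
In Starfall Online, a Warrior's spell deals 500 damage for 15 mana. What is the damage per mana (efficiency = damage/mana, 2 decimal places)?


Efficiency = damage / mana
= 500 / 15
= 33.33

33.33 dmg/mana


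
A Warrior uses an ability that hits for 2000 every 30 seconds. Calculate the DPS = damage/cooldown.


DPS = damage / cooldown
= 2000 / 30
= 66.67

66.67 DPS


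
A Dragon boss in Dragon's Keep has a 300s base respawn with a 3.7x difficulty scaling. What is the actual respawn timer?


Respawn time = base * multiplier
= 300 * 3.7
= 1110.0 seconds

1110.0 seconds


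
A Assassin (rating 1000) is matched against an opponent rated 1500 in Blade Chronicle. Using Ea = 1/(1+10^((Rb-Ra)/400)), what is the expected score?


Elo expected score: Ea = 1/(1 + 10^((Rb-Ra)/400))
Rb - Ra = 1500 - 1000 = 500
(Rb-Ra)/400 = 500/400 = 1.25
10^1.25 = 17.782794
Ea = 1/(1 + 17.782794) = 1/18.782794 = 0.0532

0.0532


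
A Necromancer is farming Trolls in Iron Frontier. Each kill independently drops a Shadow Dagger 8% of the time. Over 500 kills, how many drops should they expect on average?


Expected drops = kills * (drop_rate / 100)
= 500 * (8 / 100)
= 500 * 0.08
= 40.0

40.0 drops


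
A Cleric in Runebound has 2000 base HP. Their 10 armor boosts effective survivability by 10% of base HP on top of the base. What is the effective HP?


EHP = 2000 * (1 + 10/100)
= 2000 * (1 + 0.1)
= 2000 * 1.1
= 2200.0

2200.0 EHP


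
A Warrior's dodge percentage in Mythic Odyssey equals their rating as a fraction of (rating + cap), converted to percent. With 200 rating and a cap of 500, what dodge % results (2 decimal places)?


dodge% = 200 / (200 + 500) * 100
= 200 / 700 * 100
= 0.285714 * 100
= 28.57%

28.57%


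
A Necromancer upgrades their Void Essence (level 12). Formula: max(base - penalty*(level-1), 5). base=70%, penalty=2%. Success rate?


raw_rate = 70 - 2 * (12 - 1)
= 70 - 2 * 11
= 70 - 22
= 48
Apply floor: max(48, 5) = 48%

48%


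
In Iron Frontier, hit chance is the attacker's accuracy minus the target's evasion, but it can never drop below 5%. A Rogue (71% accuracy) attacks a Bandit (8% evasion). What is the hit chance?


accuracy - evasion = 71 - 8 = 63
Apply floor: max(63, 5) = 63
Hit chance = 63%

63%


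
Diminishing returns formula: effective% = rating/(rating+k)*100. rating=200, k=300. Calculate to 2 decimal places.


effective% = rating / (rating + k) * 100
= 200 / (200 + 300) * 100
= 200 / 500 * 100
= 0.4 * 100
= 40.00%

40.00%


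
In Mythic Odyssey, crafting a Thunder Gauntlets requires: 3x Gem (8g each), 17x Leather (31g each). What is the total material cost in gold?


Cost breakdown:
  Gem: 3 * 8 = 24
  Leather: 17 * 31 = 527
Total = 24 + 527 = 551

551 gold


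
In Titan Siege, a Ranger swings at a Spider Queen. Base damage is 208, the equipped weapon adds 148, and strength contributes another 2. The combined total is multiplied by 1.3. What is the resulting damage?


Sum base + weapon + str = 208 + 148 + 2 = 358
Multiply by 1.3:
358 * 1.3 = 465.4

465.4 damage


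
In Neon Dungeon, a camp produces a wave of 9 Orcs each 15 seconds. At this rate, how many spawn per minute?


Spawns per minute = count * (60 / interval)
= 9 * (60 / 15)
= 9 * 4.0
= 36.0

36.0 per minute


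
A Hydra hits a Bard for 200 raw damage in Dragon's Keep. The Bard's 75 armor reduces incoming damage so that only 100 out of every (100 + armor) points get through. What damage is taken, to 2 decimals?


actual = 200 * 100 / (100 + 75)
= 200 * 100 / 175
= 20000 / 175
= 114.29

114.29 damage


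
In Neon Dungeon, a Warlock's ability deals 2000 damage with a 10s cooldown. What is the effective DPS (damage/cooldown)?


DPS = damage / cooldown
= 2000 / 10
= 200.00

200.00 DPS


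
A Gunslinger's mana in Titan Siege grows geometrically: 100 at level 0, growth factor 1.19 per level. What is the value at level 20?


value = base * growth^level
= 100 * 1.19^20
= 100 * 32.429423
= 3242.94

3242.94 mana


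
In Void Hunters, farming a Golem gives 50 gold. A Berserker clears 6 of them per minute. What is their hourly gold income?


Gold per minute = 50 * 6 = 300
Gold per hour = 300 * 60 = 18000

18000 gold/hour


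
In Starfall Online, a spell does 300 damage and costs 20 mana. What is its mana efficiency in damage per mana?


Efficiency = damage / mana
= 300 / 20
= 15.00

15.00 dmg/mana


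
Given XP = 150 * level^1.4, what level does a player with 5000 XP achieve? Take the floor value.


XP = 150 * level^1.4, so level = (XP / 150)^(1/1.4)
= (5000 / 150)^(1/1.4)
= 33.3333^0.7143
= 12.2397
Floor: level = 12

level 12


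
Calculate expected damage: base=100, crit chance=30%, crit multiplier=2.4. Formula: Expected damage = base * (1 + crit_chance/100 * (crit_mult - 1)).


E[dmg] = base * (1 + crit_chance * (crit_mult - 1))
cc as decimal = 30/100 = 0.3
cm - 1 = 2.4 - 1 = 1.4
Bonus factor = 0.3 * 1.4 = 0.42
Total multiplier = 1 + 0.42 = 1.42
Expected damage = 100 * 1.42 = 142.00

142.00 damage


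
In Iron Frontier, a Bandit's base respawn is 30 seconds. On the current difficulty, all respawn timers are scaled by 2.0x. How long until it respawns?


Respawn time = base * multiplier
= 30 * 2.0
= 60.0 seconds

60.0 seconds


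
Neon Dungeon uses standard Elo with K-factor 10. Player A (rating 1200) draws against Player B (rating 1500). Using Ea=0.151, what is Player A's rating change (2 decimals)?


Elo update: delta = K * (S - Ea), where S = 0.5 (draws)
S - Ea = 0.5 - 0.151 = 0.349
Rating change = 10 * 0.349
= 3.49

3.49 rating points


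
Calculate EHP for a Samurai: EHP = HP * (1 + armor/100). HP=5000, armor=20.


EHP = 5000 * (1 + 20/100)
= 5000 * (1 + 0.2)
= 5000 * 1.2
= 6000.0

6000.0 EHP


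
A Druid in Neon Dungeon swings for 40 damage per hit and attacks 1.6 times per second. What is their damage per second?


DPS = damage * attack_speed
= 40 * 1.6
= 64.0

64.0 DPS


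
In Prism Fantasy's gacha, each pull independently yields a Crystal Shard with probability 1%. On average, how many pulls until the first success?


Expected pulls for a geometric distribution = 1/p = 100 / rate%
= 100 / 1
= 100.0

100.0 pulls


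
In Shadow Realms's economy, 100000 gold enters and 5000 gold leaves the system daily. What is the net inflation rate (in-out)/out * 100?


Net gold = 100000 - 5000 = 95000
Inflation rate = net / sunk * 100 = 95000 / 5000 * 100
= 19.0 * 100
= 1900.00%

1900.00%


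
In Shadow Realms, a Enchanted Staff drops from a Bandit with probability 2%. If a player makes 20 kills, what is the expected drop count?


Expected drops = kills * (drop_rate / 100)
= 20 * (2 / 100)
= 20 * 0.02
= 0.4

0.4 drops


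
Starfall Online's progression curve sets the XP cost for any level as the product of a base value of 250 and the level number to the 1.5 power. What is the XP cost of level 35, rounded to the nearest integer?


XP = 250 * level^1.5
Substitute level = 35:
XP = 250 * 35^1.5
= 250 * 207.0628
= 51766

51766 XP


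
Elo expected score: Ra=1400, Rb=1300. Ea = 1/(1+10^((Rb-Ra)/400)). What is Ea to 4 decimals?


Elo expected score: Ea = 1/(1 + 10^((Rb-Ra)/400))
Rb - Ra = 1300 - 1400 = -100
(Rb-Ra)/400 = -100/400 = -0.25
10^-0.25 = 0.562341
Ea = 1/(1 + 0.562341) = 1/1.562341 = 0.6401

0.6401


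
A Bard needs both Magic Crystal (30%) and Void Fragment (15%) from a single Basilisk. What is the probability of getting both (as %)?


For independent events, P(both) = P(A) * P(B)
= 30% * 15%
= 450 / 100 %
= 4.5%

4.5%


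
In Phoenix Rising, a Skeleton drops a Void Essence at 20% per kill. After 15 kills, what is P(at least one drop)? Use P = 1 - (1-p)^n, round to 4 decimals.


P(at least one) = 1 - P(none) = 1 - (1-p)^n
p = 20/100 = 0.2
1 - p = 0.8
(1 - p)^15 = 0.8^15 = 0.035184
P(at least one) = 1 - 0.035184 = 0.9648

0.9648


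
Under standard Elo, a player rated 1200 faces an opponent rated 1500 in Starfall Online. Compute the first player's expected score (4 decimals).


Elo expected score: Ea = 1/(1 + 10^((Rb-Ra)/400))
Rb - Ra = 1500 - 1200 = 300
(Rb-Ra)/400 = 300/400 = 0.75
10^0.75 = 5.623413
Ea = 1/(1 + 5.623413) = 1/6.623413 = 0.1510

0.1510


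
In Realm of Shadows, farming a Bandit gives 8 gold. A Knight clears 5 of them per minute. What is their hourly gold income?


Gold per minute = 8 * 5 = 40
Gold per hour = 40 * 60 = 2400

2400 gold/hour


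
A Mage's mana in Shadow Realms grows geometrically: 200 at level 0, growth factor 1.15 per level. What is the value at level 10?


value = base * growth^level
= 200 * 1.15^10
= 200 * 4.045558
= 809.11

809.11 mana


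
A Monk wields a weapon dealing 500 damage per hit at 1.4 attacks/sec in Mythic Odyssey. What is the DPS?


DPS = damage * attack_speed
= 500 * 1.4
= 700.0

700.0 DPS


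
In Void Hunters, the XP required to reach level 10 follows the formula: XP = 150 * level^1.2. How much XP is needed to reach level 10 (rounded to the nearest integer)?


XP = 150 * level^1.2
Substitute level = 10:
XP = 150 * 10^1.2
= 150 * 15.8489
= 2377

2377 XP


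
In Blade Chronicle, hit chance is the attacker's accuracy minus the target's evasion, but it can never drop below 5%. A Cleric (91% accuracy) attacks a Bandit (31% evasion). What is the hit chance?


accuracy - evasion = 91 - 31 = 60
Apply floor: max(60, 5) = 60
Hit chance = 60%

60%


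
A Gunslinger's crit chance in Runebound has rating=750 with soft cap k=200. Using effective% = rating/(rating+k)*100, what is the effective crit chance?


effective% = rating / (rating + k) * 100
= 750 / (750 + 200) * 100
= 750 / 950 * 100
= 0.789474 * 100
= 78.95%

78.95%


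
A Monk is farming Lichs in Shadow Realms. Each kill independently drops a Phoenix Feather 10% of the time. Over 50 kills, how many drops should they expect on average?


Expected drops = kills * (drop_rate / 100)
= 50 * (10 / 100)
= 50 * 0.1
= 5.0

5.0 drops


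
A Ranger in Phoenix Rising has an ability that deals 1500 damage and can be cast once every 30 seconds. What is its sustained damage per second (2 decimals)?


DPS = damage / cooldown
= 1500 / 30
= 50.00

50.00 DPS


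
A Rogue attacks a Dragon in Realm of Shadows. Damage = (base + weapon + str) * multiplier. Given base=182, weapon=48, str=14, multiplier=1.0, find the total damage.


Sum base + weapon + str = 182 + 48 + 14 = 244
Multiply by 1.0:
244 * 1.0 = 244.0

244.0 damage


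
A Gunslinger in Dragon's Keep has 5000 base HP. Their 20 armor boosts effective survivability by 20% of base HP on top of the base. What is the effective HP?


EHP = 5000 * (1 + 20/100)
= 5000 * (1 + 0.2)
= 5000 * 1.2
= 6000.0

6000.0 EHP


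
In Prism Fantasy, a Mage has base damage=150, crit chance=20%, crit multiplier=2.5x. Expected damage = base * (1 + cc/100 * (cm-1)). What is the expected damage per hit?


E[dmg] = base * (1 + crit_chance * (crit_mult - 1))
cc as decimal = 20/100 = 0.2
cm - 1 = 2.5 - 1 = 1.5
Bonus factor = 0.2 * 1.5 = 0.3
Total multiplier = 1 + 0.3 = 1.3
Expected damage = 150 * 1.3 = 195.00

195.00 damage


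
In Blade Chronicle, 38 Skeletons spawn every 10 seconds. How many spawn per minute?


Spawns per minute = count * (60 / interval)
= 38 * (60 / 10)
= 38 * 6.0
= 228.0

228.0 per minute


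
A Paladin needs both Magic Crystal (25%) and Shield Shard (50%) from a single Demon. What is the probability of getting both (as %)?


For independent events, P(both) = P(A) * P(B)
= 25% * 50%
= 1250 / 100 %
= 12.5%

12.5%


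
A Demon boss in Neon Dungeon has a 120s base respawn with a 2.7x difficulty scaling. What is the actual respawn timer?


Respawn time = base * multiplier
= 120 * 2.7
= 324.0 seconds

324.0 seconds


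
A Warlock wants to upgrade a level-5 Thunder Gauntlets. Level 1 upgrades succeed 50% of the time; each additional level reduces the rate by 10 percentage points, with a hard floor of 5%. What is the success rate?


raw_rate = 50 - 10 * (5 - 1)
= 50 - 10 * 4
= 50 - 40
= 10
Apply floor: max(10, 5) = 10%

10%


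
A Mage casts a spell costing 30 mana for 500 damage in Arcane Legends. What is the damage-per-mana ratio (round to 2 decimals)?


Efficiency = damage / mana
= 500 / 30
= 16.67

16.67 dmg/mana


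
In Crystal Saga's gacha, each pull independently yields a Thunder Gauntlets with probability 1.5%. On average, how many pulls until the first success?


Expected pulls for a geometric distribution = 1/p = 100 / rate%
= 100 / 1.5
= 66.67

66.67 pulls


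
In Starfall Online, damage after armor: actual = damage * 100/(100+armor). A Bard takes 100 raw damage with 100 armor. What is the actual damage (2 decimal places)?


actual = 100 * 100 / (100 + 100)
= 100 * 100 / 200
= 10000 / 200
= 50.00

50.00 damage


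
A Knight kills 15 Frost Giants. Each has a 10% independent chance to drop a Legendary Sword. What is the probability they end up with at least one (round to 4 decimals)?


P(at least one) = 1 - P(none) = 1 - (1-p)^n
p = 10/100 = 0.1
1 - p = 0.9
(1 - p)^15 = 0.9^15 = 0.205891
P(at least one) = 1 - 0.205891 = 0.7941

0.7941


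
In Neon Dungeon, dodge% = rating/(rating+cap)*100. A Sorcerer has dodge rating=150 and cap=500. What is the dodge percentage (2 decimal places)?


dodge% = 150 / (150 + 500) * 100
= 150 / 650 * 100
= 0.230769 * 100
= 23.08%

23.08%


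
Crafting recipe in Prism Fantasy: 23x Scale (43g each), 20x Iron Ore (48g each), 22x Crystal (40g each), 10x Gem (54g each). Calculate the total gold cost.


Cost breakdown:
  Scale: 23 * 43 = 989
  Iron Ore: 20 * 48 = 960
  Crystal: 22 * 40 = 880
  Gem: 10 * 54 = 540
Total = 989 + 960 + 880 + 540 = 3369

3369 gold


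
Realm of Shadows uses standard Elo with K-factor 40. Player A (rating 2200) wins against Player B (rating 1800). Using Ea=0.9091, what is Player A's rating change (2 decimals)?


Elo update: delta = K * (S - Ea), where S = 1 (wins)
S - Ea = 1 - 0.9091 = 0.0909
Rating change = 40 * 0.0909
= 3.64

3.64 rating points


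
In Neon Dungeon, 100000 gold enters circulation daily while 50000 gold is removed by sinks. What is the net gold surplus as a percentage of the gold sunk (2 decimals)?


Net gold = 100000 - 50000 = 50000
Inflation rate = net / sunk * 100 = 50000 / 50000 * 100
= 1.0 * 100
= 100.00%

100.00%


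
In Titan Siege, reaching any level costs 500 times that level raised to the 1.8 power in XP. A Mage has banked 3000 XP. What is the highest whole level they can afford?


XP = 500 * level^1.8, so level = (XP / 500)^(1/1.8)
= (3000 / 500)^(1/1.8)
= 6.0^0.5556
= 2.7059
Floor: level = 2

level 2


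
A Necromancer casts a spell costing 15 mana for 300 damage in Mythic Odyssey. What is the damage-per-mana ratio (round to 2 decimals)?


Efficiency = damage / mana
= 300 / 15
= 20.00

20.00 dmg/mana


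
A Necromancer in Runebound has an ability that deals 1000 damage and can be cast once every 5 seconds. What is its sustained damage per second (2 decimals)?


DPS = damage / cooldown
= 1000 / 5
= 200.00

200.00 DPS


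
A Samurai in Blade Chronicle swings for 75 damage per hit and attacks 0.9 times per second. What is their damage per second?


DPS = damage * attack_speed
= 75 * 0.9
= 67.5

67.5 DPS


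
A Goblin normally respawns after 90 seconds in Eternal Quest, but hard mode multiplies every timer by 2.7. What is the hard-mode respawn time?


Respawn time = base * multiplier
= 90 * 2.7
= 243.0 seconds

243.0 seconds


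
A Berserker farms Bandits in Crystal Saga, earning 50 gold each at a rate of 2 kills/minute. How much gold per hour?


Gold per minute = 50 * 2 = 100
Gold per hour = 100 * 60 = 6000

6000 gold/hour


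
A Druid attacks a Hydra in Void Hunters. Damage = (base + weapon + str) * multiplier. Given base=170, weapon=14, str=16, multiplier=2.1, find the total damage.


Sum base + weapon + str = 170 + 14 + 16 = 200
Multiply by 2.1:
200 * 2.1 = 420.0

420.0 damage


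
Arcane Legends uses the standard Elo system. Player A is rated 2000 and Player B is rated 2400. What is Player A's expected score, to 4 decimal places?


Elo expected score: Ea = 1/(1 + 10^((Rb-Ra)/400))
Rb - Ra = 2400 - 2000 = 400
(Rb-Ra)/400 = 400/400 = 1.0
10^1.0 = 10.0
Ea = 1/(1 + 10.0) = 1/11.0 = 0.0909

0.0909


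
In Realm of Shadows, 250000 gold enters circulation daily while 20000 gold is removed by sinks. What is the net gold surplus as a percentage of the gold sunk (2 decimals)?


Net gold = 250000 - 20000 = 230000
Inflation rate = net / sunk * 100 = 230000 / 20000 * 100
= 11.5 * 100
= 1150.00%

1150.00%


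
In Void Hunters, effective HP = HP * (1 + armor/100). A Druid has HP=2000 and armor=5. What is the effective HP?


EHP = 2000 * (1 + 5/100)
= 2000 * (1 + 0.05)
= 2000 * 1.05
= 2100.0

2100.0 EHP


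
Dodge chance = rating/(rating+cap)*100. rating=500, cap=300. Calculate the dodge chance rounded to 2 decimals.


dodge% = 500 / (500 + 300) * 100
= 500 / 800 * 100
= 0.625 * 100
= 62.50%

62.50%


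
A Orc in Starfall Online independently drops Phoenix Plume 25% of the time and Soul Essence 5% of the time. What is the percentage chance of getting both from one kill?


For independent events, P(both) = P(A) * P(B)
= 25% * 5%
= 125 / 100 %
= 1.25%

1.25%


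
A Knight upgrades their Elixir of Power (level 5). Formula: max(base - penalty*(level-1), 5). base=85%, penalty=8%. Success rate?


raw_rate = 85 - 8 * (5 - 1)
= 85 - 8 * 4
= 85 - 32
= 53
Apply floor: max(53, 5) = 53%

53%


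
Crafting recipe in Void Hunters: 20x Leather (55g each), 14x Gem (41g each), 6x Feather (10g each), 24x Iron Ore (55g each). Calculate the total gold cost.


Cost breakdown:
  Leather: 20 * 55 = 1100
  Gem: 14 * 41 = 574
  Feather: 6 * 10 = 60
  Iron Ore: 24 * 55 = 1320
Total = 1100 + 574 + 60 + 1320 = 3054

3054 gold


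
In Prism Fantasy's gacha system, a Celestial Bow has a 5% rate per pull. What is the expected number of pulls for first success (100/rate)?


Expected pulls for a geometric distribution = 1/p = 100 / rate%
= 100 / 5
= 20.0

20.0 pulls


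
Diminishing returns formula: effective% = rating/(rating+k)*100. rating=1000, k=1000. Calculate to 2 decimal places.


effective% = rating / (rating + k) * 100
= 1000 / (1000 + 1000) * 100
= 1000 / 2000 * 100
= 0.5 * 100
= 50.00%

50.00%


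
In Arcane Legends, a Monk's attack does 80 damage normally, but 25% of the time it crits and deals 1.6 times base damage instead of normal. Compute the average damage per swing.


E[dmg] = base * (1 + crit_chance * (crit_mult - 1))
cc as decimal = 25/100 = 0.25
cm - 1 = 1.6 - 1 = 0.6
Bonus factor = 0.25 * 0.6 = 0.15
Total multiplier = 1 + 0.15 = 1.15
Expected damage = 80 * 1.15 = 92.00

92.00 damage


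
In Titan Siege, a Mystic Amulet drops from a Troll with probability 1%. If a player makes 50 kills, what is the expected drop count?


Expected drops = kills * (drop_rate / 100)
= 50 * (1 / 100)
= 50 * 0.01
= 0.5

0.5 drops


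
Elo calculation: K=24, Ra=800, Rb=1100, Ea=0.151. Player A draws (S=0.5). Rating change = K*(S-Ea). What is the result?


Elo update: delta = K * (S - Ea), where S = 0.5 (draws)
S - Ea = 0.5 - 0.151 = 0.349
Rating change = 24 * 0.349
= 8.38

8.38 rating points


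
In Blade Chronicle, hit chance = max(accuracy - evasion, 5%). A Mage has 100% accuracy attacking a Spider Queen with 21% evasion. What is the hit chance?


accuracy - evasion = 100 - 21 = 79
Apply floor: max(79, 5) = 79
Hit chance = 79%

79%


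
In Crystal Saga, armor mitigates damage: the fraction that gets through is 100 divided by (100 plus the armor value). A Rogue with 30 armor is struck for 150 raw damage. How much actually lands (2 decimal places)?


actual = 150 * 100 / (100 + 30)
= 150 * 100 / 130
= 15000 / 130
= 115.38

115.38 damage


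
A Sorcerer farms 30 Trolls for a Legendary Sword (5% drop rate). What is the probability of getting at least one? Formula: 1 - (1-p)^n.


P(at least one) = 1 - P(none) = 1 - (1-p)^n
p = 5/100 = 0.05
1 - p = 0.95
(1 - p)^30 = 0.95^30 = 0.214639
P(at least one) = 1 - 0.214639 = 0.7854

0.7854


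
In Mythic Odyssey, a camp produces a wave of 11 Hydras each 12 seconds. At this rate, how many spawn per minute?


Spawns per minute = count * (60 / interval)
= 11 * (60 / 12)
= 11 * 5.0
= 55.0

55.0 per minute


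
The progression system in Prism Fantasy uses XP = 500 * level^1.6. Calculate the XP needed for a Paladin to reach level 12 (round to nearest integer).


XP = 500 * level^1.6
Substitute level = 12:
XP = 500 * 12^1.6
= 500 * 53.2954
= 26648

26648 XP


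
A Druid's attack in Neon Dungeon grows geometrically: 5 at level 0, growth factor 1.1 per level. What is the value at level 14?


value = base * growth^level
= 5 * 1.1^14
= 5 * 3.797498
= 18.99

18.99 attack


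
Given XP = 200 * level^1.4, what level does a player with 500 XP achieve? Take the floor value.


XP = 200 * level^1.4, so level = (XP / 200)^(1/1.4)
= (500 / 200)^(1/1.4)
= 2.5^0.7143
= 1.9242
Floor: level = 1

level 1


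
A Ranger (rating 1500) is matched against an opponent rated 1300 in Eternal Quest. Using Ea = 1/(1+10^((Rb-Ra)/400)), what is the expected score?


Elo expected score: Ea = 1/(1 + 10^((Rb-Ra)/400))
Rb - Ra = 1300 - 1500 = -200
(Rb-Ra)/400 = -200/400 = -0.5
10^-0.5 = 0.316228
Ea = 1/(1 + 0.316228) = 1/1.316228 = 0.7597

0.7597


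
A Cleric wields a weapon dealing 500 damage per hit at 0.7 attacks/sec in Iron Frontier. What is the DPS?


DPS = damage * attack_speed
= 500 * 0.7
= 350.0

350.0 DPS


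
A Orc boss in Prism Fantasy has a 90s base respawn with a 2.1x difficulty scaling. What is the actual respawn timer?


Respawn time = base * multiplier
= 90 * 2.1
= 189.0 seconds

189.0 seconds


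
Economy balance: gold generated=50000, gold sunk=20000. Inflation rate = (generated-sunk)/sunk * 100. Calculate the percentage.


Net gold = 50000 - 20000 = 30000
Inflation rate = net / sunk * 100 = 30000 / 20000 * 100
= 1.5 * 100
= 150.00%

150.00%


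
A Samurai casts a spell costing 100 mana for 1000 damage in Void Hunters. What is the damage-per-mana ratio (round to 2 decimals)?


Efficiency = damage / mana
= 1000 / 100
= 10.00

10.00 dmg/mana


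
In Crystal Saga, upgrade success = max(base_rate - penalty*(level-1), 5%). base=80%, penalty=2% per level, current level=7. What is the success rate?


raw_rate = 80 - 2 * (7 - 1)
= 80 - 2 * 6
= 80 - 12
= 68
Apply floor: max(68, 5) = 68%

68%


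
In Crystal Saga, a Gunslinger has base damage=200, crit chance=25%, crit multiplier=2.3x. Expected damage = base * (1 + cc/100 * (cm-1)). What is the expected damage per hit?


E[dmg] = base * (1 + crit_chance * (crit_mult - 1))
cc as decimal = 25/100 = 0.25
cm - 1 = 2.3 - 1 = 1.3
Bonus factor = 0.25 * 1.3 = 0.325
Total multiplier = 1 + 0.325 = 1.325
Expected damage = 200 * 1.325 = 265.00

265.00 damage


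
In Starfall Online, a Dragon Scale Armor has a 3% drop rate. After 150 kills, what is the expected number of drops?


Expected drops = kills * (drop_rate / 100)
= 150 * (3 / 100)
= 150 * 0.03
= 4.5

4.5 drops


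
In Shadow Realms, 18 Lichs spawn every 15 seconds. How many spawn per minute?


Spawns per minute = count * (60 / interval)
= 18 * (60 / 15)
= 18 * 4.0
= 72.0

72.0 per minute


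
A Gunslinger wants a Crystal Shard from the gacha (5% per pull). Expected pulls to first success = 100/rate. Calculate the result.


Expected pulls for a geometric distribution = 1/p = 100 / rate%
= 100 / 5
= 20.0

20.0 pulls


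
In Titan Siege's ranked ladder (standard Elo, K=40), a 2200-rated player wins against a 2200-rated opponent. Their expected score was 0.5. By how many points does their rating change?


Elo update: delta = K * (S - Ea), where S = 1 (wins)
S - Ea = 1 - 0.5 = 0.5
Rating change = 40 * 0.5
= 20.00

20.00 rating points


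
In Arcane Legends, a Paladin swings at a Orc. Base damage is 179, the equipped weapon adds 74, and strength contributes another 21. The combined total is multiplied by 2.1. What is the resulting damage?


Sum base + weapon + str = 179 + 74 + 21 = 274
Multiply by 2.1:
274 * 2.1 = 575.4

575.4 damage


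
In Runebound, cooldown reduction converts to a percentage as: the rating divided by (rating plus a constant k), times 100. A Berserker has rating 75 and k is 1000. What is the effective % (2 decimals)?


effective% = rating / (rating + k) * 100
= 75 / (75 + 1000) * 100
= 75 / 1075 * 100
= 0.069767 * 100
= 6.98%

6.98%


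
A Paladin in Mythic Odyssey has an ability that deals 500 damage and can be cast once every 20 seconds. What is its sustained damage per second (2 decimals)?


DPS = damage / cooldown
= 500 / 20
= 25.00

25.00 DPS


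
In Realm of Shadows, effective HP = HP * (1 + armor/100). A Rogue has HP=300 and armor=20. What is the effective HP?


EHP = 300 * (1 + 20/100)
= 300 * (1 + 0.2)
= 300 * 1.2
= 360.0

360.0 EHP


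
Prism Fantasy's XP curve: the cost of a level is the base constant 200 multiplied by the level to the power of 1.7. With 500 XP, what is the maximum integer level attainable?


XP = 200 * level^1.7, so level = (XP / 200)^(1/1.7)
= (500 / 200)^(1/1.7)
= 2.5^0.5882
= 1.7143
Floor: level = 1

level 1


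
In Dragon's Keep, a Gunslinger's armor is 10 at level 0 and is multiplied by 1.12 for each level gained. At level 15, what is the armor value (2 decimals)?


value = base * growth^level
= 10 * 1.12^15
= 10 * 5.473566
= 54.74

54.74 armor


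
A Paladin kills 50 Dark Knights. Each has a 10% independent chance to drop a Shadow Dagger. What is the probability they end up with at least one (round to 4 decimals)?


P(at least one) = 1 - P(none) = 1 - (1-p)^n
p = 10/100 = 0.1
1 - p = 0.9
(1 - p)^50 = 0.9^50 = 0.005154
P(at least one) = 1 - 0.005154 = 0.9948

0.9948


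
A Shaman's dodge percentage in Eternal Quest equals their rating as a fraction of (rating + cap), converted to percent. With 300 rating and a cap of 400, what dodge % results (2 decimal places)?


dodge% = 300 / (300 + 400) * 100
= 300 / 700 * 100
= 0.428571 * 100
= 42.86%

42.86%


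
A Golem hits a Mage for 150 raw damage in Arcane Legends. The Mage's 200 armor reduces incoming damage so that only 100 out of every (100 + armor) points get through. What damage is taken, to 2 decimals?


actual = 150 * 100 / (100 + 200)
= 150 * 100 / 300
= 15000 / 300
= 50.00

50.00 damage


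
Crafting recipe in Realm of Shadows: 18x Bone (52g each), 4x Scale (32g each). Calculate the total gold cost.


Cost breakdown:
  Bone: 18 * 52 = 936
  Scale: 4 * 32 = 128
Total = 936 + 128 = 1064

1064 gold


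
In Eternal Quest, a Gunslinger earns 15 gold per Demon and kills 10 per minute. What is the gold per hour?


Gold per minute = 15 * 10 = 150
Gold per hour = 150 * 60 = 9000

9000 gold/hour


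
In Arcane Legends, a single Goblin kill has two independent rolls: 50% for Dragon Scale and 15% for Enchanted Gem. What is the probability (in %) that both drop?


For independent events, P(both) = P(A) * P(B)
= 50% * 15%
= 750 / 100 %
= 7.5%

7.5%


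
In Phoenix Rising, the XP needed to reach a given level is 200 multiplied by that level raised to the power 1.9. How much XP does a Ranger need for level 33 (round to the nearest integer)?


XP = 200 * level^1.9
Substitute level = 33:
XP = 200 * 33^1.9
= 200 * 767.6734
= 153535

153535 XP


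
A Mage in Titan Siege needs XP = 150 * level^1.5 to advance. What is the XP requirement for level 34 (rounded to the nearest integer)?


XP = 150 * level^1.5
Substitute level = 34:
XP = 150 * 34^1.5
= 150 * 198.2524
= 29738

29738 XP


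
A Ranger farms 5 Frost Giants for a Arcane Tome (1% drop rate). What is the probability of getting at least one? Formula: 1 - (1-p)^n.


P(at least one) = 1 - P(none) = 1 - (1-p)^n
p = 1/100 = 0.01
1 - p = 0.99
(1 - p)^5 = 0.99^5 = 0.950990
P(at least one) = 1 - 0.950990 = 0.0490

0.0490


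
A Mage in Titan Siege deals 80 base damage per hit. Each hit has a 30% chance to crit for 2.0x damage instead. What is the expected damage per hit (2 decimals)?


E[dmg] = base * (1 + crit_chance * (crit_mult - 1))
cc as decimal = 30/100 = 0.3
cm - 1 = 2.0 - 1 = 1.0
Bonus factor = 0.3 * 1.0 = 0.3
Total multiplier = 1 + 0.3 = 1.3
Expected damage = 80 * 1.3 = 104.00

104.00 damage


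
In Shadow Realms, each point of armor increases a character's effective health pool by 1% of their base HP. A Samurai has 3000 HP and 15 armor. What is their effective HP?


EHP = 3000 * (1 + 15/100)
= 3000 * (1 + 0.15)
= 3000 * 1.15
= 3450.0

3450.0 EHP


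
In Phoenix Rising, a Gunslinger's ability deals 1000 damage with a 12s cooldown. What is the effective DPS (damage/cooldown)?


DPS = damage / cooldown
= 1000 / 12
= 83.33

83.33 DPS


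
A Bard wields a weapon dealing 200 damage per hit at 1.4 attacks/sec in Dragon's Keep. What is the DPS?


DPS = damage * attack_speed
= 200 * 1.4
= 280.0

280.0 DPS


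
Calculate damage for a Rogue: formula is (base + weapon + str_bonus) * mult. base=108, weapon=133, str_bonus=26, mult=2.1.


Sum base + weapon + str = 108 + 133 + 26 = 267
Multiply by 2.1:
267 * 2.1 = 560.7

560.7 damage


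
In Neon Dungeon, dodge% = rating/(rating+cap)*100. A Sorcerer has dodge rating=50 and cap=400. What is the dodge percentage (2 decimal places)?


dodge% = 50 / (50 + 400) * 100
= 50 / 450 * 100
= 0.111111 * 100
= 11.11%

11.11%


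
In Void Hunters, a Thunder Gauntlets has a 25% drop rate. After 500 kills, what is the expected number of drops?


Expected drops = kills * (drop_rate / 100)
= 500 * (25 / 100)
= 500 * 0.25
= 125.0

125.0 drops


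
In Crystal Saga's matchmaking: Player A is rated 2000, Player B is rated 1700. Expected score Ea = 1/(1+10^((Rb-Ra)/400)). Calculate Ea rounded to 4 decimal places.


Elo expected score: Ea = 1/(1 + 10^((Rb-Ra)/400))
Rb - Ra = 1700 - 2000 = -300
(Rb-Ra)/400 = -300/400 = -0.75
10^-0.75 = 0.177828
Ea = 1/(1 + 0.177828) = 1/1.177828 = 0.8490

0.8490
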